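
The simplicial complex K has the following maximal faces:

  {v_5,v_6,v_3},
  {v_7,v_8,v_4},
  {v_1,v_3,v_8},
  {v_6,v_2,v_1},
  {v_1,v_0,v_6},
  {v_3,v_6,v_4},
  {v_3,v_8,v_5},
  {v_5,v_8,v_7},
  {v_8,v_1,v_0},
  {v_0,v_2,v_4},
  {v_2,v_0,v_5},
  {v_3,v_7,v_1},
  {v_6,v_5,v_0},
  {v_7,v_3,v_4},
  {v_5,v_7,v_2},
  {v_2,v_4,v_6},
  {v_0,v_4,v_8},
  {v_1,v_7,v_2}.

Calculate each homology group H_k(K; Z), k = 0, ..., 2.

Order the vertices as v_0 < v_1 < v_2 < v_3 < v_4 < v_5 < v_6 < v_7 < v_8. Listing each simplex with vertices in this order, K has dimension 2 with simplices:

  0-simplices (9): [v_0], [v_1], [v_2], [v_3], [v_4], [v_5], [v_6], [v_7], [v_8]
  1-simplices (27): (27 of them)
  2-simplices (18): (18 of them)

so the chain groups are C_0 ≅ Z^9, C_1 ≅ Z^27, C_2 ≅ Z^18.

The boundary map ∂_1: C_1 → C_0 is given by ∂[p,q] = [q] − [p].
This gives a 9×27 integer matrix of rank 8; reducing to Smith normal form yields diagonal entries (1,1,1,1,1,1,1,1).

The boundary map ∂_2: C_2 → C_1 maps a triangle to the signed sum of its edges. For instance
  ∂[v_0,v_4,v_8] = [v_4,v_8] − [v_0,v_8] + [v_0,v_4],
  ∂[v_0,v_1,v_6] = [v_1,v_6] − [v_0,v_6] + [v_0,v_1].
As a 27×18 matrix over Z this has rank 18, with invariant factors (1,1,1,1,1,1,1,1,1,1,1,1,1,1,1,1,1,2).

Now H_k = ker ∂_k / im ∂_{k+1}, so:

  H_0: rank C_0 − rank ∂_1 = 9 − 8 = 1, and the invariant factors of ∂_1 are all 1, so H_0 ≅ Z.
  H_1: rank ker ∂_1 − rank ∂_2 = (27 − 8) − 18 = 1, and ∂_2 has invariant factor 2 > 1, so H_1 ≅ Z ⊕ Z/2.
  H_2: rank ker ∂_2 − rank ∂_3 = (18 − 18) − 0 = 0, and there is no ∂_3, so H_2 ≅ 0.

H_0 ≅ Z,  H_1 ≅ Z ⊕ Z/2,  H_2 = 0.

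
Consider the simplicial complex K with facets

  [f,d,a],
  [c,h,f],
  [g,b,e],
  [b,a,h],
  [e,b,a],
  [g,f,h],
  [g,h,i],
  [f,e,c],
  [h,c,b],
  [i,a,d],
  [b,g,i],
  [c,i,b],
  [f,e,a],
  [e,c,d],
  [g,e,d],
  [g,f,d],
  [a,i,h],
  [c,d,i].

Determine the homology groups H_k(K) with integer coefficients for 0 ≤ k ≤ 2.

We work with the vertex ordering a < b < c < d < e < f < g < h < i. The simplices of K, each written with vertices in increasing order, are:

  0-simplices (9): a, b, c, d, e, f, g, h, i
  1-simplices (27): ab, ad, ae, af, ah, ai, bc, be, bg, bh, bi, cd, ce, cf, ch, ci, de, df, dg, di, ef, eg, fg, fh, gh, gi, hi
  2-simplices (18): abe, abh, adf, adi, aef, ahi, bch, bci, beg, bgi, cde, cdi, cef, cfh, deg, dfg, fgh, ghi

so the chain groups are C_0 ≅ Z^9, C_1 ≅ Z^27, C_2 ≅ Z^18.

∂_1: C_1 → C_0 sends each edge [p,q] (with p < q) to q − p.
This gives a 9×27 integer matrix of rank 8; reducing to Smith normal form yields diagonal entries (1,1,1,1,1,1,1,1).

The boundary map ∂_2: C_2 → C_1 acts by ∂[p,q,r] = [q,r] − [p,r] + [p,q]. For instance
  ∂beg = eg − bg + be,
  ∂ahi = hi − ai + ah.
As a 27×18 matrix over Z this has rank 18, with invariant factors (1,1,1,1,1,1,1,1,1,1,1,1,1,1,1,1,1,2).

Reading off H_k = ker ∂_k / im ∂_{k+1}:

  H_0: rank C_0 − rank ∂_1 = 9 − 8 = 1, and the invariant factors of ∂_1 are all 1, so H_0 = Z.
  H_1: rank ker ∂_1 − rank ∂_2 = (27 − 8) − 18 = 1, and ∂_2 has invariant factor 2 > 1, so H_1 = Z ⊕ Z/2.
  H_2: rank ker ∂_2 − rank ∂_3 = (18 − 18) − 0 = 0, and there is no ∂_3, so H_2 = 0.

H_0 = Z,  H_1 = Z ⊕ Z/2,  H_2 = 0.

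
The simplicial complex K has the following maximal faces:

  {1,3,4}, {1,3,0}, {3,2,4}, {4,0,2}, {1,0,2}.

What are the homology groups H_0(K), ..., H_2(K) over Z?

Take the total order 0 < 1 < 2 < 3 < 4 on the vertex set. Then K (dimension 2) consists of the simplices:

  0-simplices (5): [0], [1], [2], [3], [4]
  1-simplices (10): [0,1], [0,2], [0,3], [0,4], [1,2], [1,3], [1,4], [2,3], [2,4], [3,4]
  2-simplices (5): [0,1,2], [0,1,3], [0,2,4], [1,3,4], [2,3,4]

Hence C_0 ≅ Z^5, C_1 ≅ Z^10, C_2 ≅ Z^5.

∂_1: C_1 → C_0 maps an edge to its endpoints' difference, ∂[p,q] = q − p. For instance
  ∂[0,3] = [3] − [0].
The resulting 5×10 matrix has rank 4, and its Smith normal form has invariant factors (1,1,1,1).

The boundary map ∂_2: C_2 → C_1 sends each 2-simplex [p,q,r] to [q,r] − [p,r] + [p,q]. For instance
  ∂[1,3,4] = [3,4] − [1,4] + [1,3],
  ∂[2,3,4] = [3,4] − [2,4] + [2,3].
As a 10×5 matrix over Z this has rank 5, with invariant factors (1,1,1,1,1).

Reading off H_k = ker ∂_k / im ∂_{k+1}:

  H_0: rank C_0 − rank ∂_1 = 5 − 4 = 1, and the invariant factors of ∂_1 are all 1, so H_0 ≅ Z.
  H_1: rank ker ∂_1 − rank ∂_2 = (10 − 4) − 5 = 1, and the invariant factors of ∂_2 are all 1, so H_1 ≅ Z.
  H_2: rank ker ∂_2 − rank ∂_3 = (5 − 5) − 0 = 0, and there is no ∂_3, so H_2 ≅ 0.

H_0 ≅ Z,  H_1 ≅ Z,  H_2 = 0.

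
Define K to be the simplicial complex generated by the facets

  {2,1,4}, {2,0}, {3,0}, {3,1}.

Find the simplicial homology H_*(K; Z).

Fix the vertex order 0 < 1 < 2 < 3 < 4 and write every simplex with vertices in increasing order. Then dim K = 2 and the simplices of K are:

  0-simplices (5): [0], [1], [2], [3], [4]
  1-simplices (6): [0,2], [0,3], [1,2], [1,3], [1,4], [2,4]
  2-simplices (1): [1,2,4]

so the chain groups are C_0 ≅ Z^5, C_1 ≅ Z^6, C_2 ≅ Z^1.

∂_1: C_1 → C_0 is given by ∂[p,q] = [q] − [p]. For instance
  ∂[0,2] = [2] − [0].
As a 5×6 matrix over Z this has rank 4, with invariant factors (1,1,1,1).

∂_2: C_2 → C_1 sends each 2-simplex [p,q,r] to [q,r] − [p,r] + [p,q]. For instance
  ∂[1,2,4] = [2,4] − [1,4] + [1,2].
The 6×1 boundary matrix has rank 1 and Smith normal form diag(1).

Now H_k = ker ∂_k / im ∂_{k+1}, so:

  H_0: rank C_0 − rank ∂_1 = 5 − 4 = 1, and the invariant factors of ∂_1 are all 1, so H_0 ≅ Z.
  H_1: rank ker ∂_1 − rank ∂_2 = (6 − 4) − 1 = 1, and the invariant factors of ∂_2 are all 1, so H_1 ≅ Z.
  H_2: rank ker ∂_2 − rank ∂_3 = (1 − 1) − 0 = 0, and there is no ∂_3, so H_2 ≅ 0.

H_0 ≅ Z,  H_1 ≅ Z,  H_2 = 0.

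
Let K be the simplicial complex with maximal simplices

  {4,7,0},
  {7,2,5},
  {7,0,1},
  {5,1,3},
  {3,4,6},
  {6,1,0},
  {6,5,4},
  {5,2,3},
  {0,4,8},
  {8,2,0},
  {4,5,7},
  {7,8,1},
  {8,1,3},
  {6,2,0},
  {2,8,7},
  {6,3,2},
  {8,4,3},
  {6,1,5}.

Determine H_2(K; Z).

H_2 = 0.

Order the vertices as 0 < 1 < 2 < 3 < 4 < 5 < 6 < 7 < 8. Listing each simplex with vertices in this order, K has dimension 2 with simplices:

  0-simplices (9): [0], [1], [2], [3], [4], [5], [6], [7], [8]
  1-simplices (27): (27 of them)
  2-simplices (18): [0,1,6], [0,1,7], [0,2,6], [0,2,8], [0,4,7], [0,4,8], [1,3,5], [1,3,8], [1,5,6], [1,7,8], [2,3,5], [2,3,6], [2,5,7], [2,7,8], [3,4,6], [3,4,8], [4,5,6], [4,5,7]

Hence C_0 ≅ Z^9, C_1 ≅ Z^27, C_2 ≅ Z^18.

The boundary map ∂_1: C_1 → C_0 maps an edge to its endpoints' difference, ∂[p,q] = q − p.
This gives a 9×27 integer matrix of rank 8; reducing to Smith normal form yields diagonal entries (1,1,1,1,1,1,1,1).

∂_2: C_2 → C_1 maps a triangle to the signed sum of its edges. For instance
  ∂[2,5,7] = [5,7] − [2,7] + [2,5],
  ∂[2,7,8] = [7,8] − [2,8] + [2,7].
This gives a 27×18 integer matrix of rank 18; reducing to Smith normal form yields diagonal entries (1,1,1,1,1,1,1,1,1,1,1,1,1,1,1,1,1,2).

Now H_k = ker ∂_k / im ∂_{k+1}, so:

  H_2: rank ker ∂_2 − rank ∂_3 = (18 − 18) − 0 = 0, and there is no ∂_3, so H_2 = 0.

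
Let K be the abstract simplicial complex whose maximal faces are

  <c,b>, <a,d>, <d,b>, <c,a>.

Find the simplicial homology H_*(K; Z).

Order the vertices as a < b < c < d. Listing each simplex with vertices in this order, K has dimension 1 with simplices:

  0-simplices (4): a, b, c, d
  1-simplices (4): ac, ad, bc, bd

giving chain groups C_0 ≅ Z^4, C_1 ≅ Z^4.

Boundary ∂_1: C_1 → C_0 maps an edge to its endpoints' difference, ∂[p,q] = q − p. For instance
  ∂ad = d − a.
The resulting 4×4 matrix has rank 3, and its Smith normal form has invariant factors (1,1,1).

From H_k ≅ ker(∂_k) / im(∂_{k+1}) we obtain:

  H_0: rank C_0 − rank ∂_1 = 4 − 3 = 1, and the invariant factors of ∂_1 are all 1, so H_0 = Z.
  H_1: rank ker ∂_1 − rank ∂_2 = (4 − 3) − 0 = 1, and there is no ∂_2, so H_1 = Z.

As a check, the Euler characteristic is 4 − 4 = 0, which agrees with 1 − 1 = 0.

H_0 = Z,  H_1 = Z.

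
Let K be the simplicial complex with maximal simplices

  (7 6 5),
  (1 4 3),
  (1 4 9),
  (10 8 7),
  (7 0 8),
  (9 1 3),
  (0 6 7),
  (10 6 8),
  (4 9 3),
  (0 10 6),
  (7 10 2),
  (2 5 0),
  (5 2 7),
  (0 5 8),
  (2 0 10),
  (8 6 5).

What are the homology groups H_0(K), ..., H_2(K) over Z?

Order the vertices as 0 < 1 < 2 < 3 < 4 < 5 < 6 < 7 < 8 < 9 < 10. Listing each simplex with vertices in this order, K has dimension 2 with simplices:

  0-simplices (11): [0], [1], [2], [3], [4], [5], [6], [7], [8], [9], [10]
  1-simplices (24): (24 of them)
  2-simplices (16): [0,2,5], [0,2,10], [0,5,8], [0,6,7], [0,6,10], [0,7,8], [1,3,4], [1,3,9], [1,4,9], [2,5,7], [2,7,10], [3,4,9], [5,6,7], [5,6,8], [6,8,10], [7,8,10]

giving chain groups C_0 ≅ Z^11, C_1 ≅ Z^24, C_2 ≅ Z^16.

Boundary ∂_1: C_1 → C_0 is given by ∂[p,q] = [q] − [p]. For instance
  ∂[4,9] = [9] − [4].
The resulting 11×24 matrix has rank 9, and its Smith normal form has invariant factors (1,1,1,1,1,1,1,1,1).

∂_2: C_2 → C_1 maps a triangle to the signed sum of its edges. For instance
  ∂[1,4,9] = [4,9] − [1,9] + [1,4],
  ∂[0,5,8] = [5,8] − [0,8] + [0,5].
The resulting 24×16 matrix has rank 15, and its Smith normal form has invariant factors (1,1,1,1,1,1,1,1,1,1,1,1,1,1,2).

Now H_k = ker ∂_k / im ∂_{k+1}, so:

  H_0: rank C_0 − rank ∂_1 = 11 − 9 = 2, and the invariant factors of ∂_1 are all 1, so H_0 = Z^2.
  H_1: rank ker ∂_1 − rank ∂_2 = (24 − 9) − 15 = 0, and ∂_2 has invariant factor 2 > 1, so H_1 = Z/2.
  H_2: rank ker ∂_2 − rank ∂_3 = (16 − 15) − 0 = 1, and there is no ∂_3, so H_2 = Z.

As a check, the Euler characteristic is 11 − 24 + 16 = 3, which agrees with 2 − 0 + 1 = 3.
(K is a triangulation of the disjoint union of the 2-sphere S^2 and the real projective plane RP^2.)

H_0 = Z^2,  H_1 = Z/2,  H_2 = Z.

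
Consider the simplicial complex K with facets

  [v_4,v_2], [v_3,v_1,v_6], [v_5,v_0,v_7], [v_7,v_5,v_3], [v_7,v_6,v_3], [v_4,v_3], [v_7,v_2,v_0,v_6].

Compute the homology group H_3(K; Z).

K has 8 vertices, 15 edges, 8 triangles, 1 3-simplex.
rank ∂_3 = 1, rank ∂_4 = 0 ⇒ b_3 = 1 − 1 − 0 = 0. So H_3 ≅ 0.

H_3 ≅ 0.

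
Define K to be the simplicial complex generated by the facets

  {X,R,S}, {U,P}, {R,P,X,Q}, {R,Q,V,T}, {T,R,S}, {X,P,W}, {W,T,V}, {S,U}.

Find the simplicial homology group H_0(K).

Order the vertices as P < Q < R < S < T < U < V < W < X. Listing each simplex with vertices in this order, K has dimension 3 with simplices:

  0-simplices (9): P, Q, R, S, T, U, V, W, X
  1-simplices (20): PQ, PR, PU, PW, PX, QR, QT, QV, QX, RS, RT, RV, RX, ST, SU, SX, TV, TW, VW, WX
  2-simplices (12): PQR, PQX, PRX, PWX, QRT, QRV, QRX, QTV, RST, RSX, RTV, TVW
  3-simplices (2): PQRX, QRTV

giving chain groups C_0 ≅ Z^9, C_1 ≅ Z^20, C_2 ≅ Z^12, C_3 ≅ Z^2.

∂_1: C_1 → C_0 is given by ∂[p,q] = [q] − [p].
As a 9×20 matrix over Z this has rank 8, with invariant factors (1,1,1,1,1,1,1,1).

Boundary ∂_2: C_2 → C_1 acts by ∂[p,q,r] = [q,r] − [p,r] + [p,q]. For instance
  ∂TVW = VW − TW + TV,
  ∂PWX = WX − PX + PW.
As a 20×12 matrix over Z this has rank 10, with invariant factors (1,1,1,1,1,1,1,1,1,1).

Boundary ∂_3: C_3 → C_2 sends each 3-simplex σ to the alternating sum Σ_i (−1)^i (σ with its i-th vertex removed). For instance
  ∂QRTV = RTV − QTV + QRV − QRT,
  ∂PQRX = QRX − PRX + PQX − PQR.
The 12×2 boundary matrix has rank 2 and Smith normal form diag(1,1).

Reading off H_k = ker ∂_k / im ∂_{k+1}:

  H_0: rank C_0 − rank ∂_1 = 9 − 8 = 1, and the invariant factors of ∂_1 are all 1, so H_0 ≅ Z.

H_0 = Z.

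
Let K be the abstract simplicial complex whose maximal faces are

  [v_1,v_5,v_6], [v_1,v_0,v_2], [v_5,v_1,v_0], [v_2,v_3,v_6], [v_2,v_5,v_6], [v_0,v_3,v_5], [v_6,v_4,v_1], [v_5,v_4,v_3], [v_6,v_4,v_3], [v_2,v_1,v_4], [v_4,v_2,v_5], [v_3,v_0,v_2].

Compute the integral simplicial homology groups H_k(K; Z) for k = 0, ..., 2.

H_0 ≅ Z,  H_1 ≅ Z/2,  H_2 = 0.

K has 7 vertices, 18 edges, 12 triangles.
rank ∂_0 = 0, rank ∂_1 = 6 ⇒ b_0 = 7 − 0 − 6 = 1; all invariant factors of ∂_1 are 1 so no torsion. So H_0 ≅ Z.
rank ∂_1 = 6, rank ∂_2 = 12 ⇒ b_1 = 18 − 6 − 12 = 0; ∂_2 has invariant factor(s) [2] giving torsion. So H_1 ≅ Z/2.
rank ∂_2 = 12, rank ∂_3 = 0 ⇒ b_2 = 12 − 12 − 0 = 0. So H_2 ≅ 0.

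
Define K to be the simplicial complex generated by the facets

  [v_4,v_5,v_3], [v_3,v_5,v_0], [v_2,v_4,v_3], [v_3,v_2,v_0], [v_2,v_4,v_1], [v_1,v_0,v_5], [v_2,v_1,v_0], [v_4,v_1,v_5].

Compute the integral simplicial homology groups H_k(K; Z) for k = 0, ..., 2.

H_0 ≅ Z,  H_1 = 0,  H_2 ≅ Z.

We work with the vertex ordering v_0 < v_1 < v_2 < v_3 < v_4 < v_5. The simplices of K, each written with vertices in increasing order, are:

  0-simplices (6): [v_0], [v_1], [v_2], [v_3], [v_4], [v_5]
  1-simplices (12): [v_0,v_1], [v_0,v_2], [v_0,v_3], [v_0,v_5], [v_1,v_2], [v_1,v_4], [v_1,v_5], [v_2,v_3], [v_2,v_4], [v_3,v_4], [v_3,v_5], [v_4,v_5]
  2-simplices (8): [v_0,v_1,v_2], [v_0,v_1,v_5], [v_0,v_2,v_3], [v_0,v_3,v_5], [v_1,v_2,v_4], [v_1,v_4,v_5], [v_2,v_3,v_4], [v_3,v_4,v_5]

giving chain groups C_0 ≅ Z^6, C_1 ≅ Z^12, C_2 ≅ Z^8.

∂_1: C_1 → C_0 is given by ∂[p,q] = [q] − [p].
This gives a 6×12 integer matrix of rank 5; reducing to Smith normal form yields diagonal entries (1,1,1,1,1).

∂_2: C_2 → C_1 acts by ∂[p,q,r] = [q,r] − [p,r] + [p,q]. For instance
  ∂[v_0,v_1,v_2] = [v_1,v_2] − [v_0,v_2] + [v_0,v_1],
  ∂[v_2,v_3,v_4] = [v_3,v_4] − [v_2,v_4] + [v_2,v_3].
As a 12×8 matrix over Z this has rank 7, with invariant factors (1,1,1,1,1,1,1).

Computing H_k = (kernel of ∂_k) / (image of ∂_{k+1}):

  H_0: rank C_0 − rank ∂_1 = 6 − 5 = 1, and the invariant factors of ∂_1 are all 1, so H_0 ≅ Z.
  H_1: rank ker ∂_1 − rank ∂_2 = (12 − 5) − 7 = 0, and the invariant factors of ∂_2 are all 1, so H_1 ≅ 0.
  H_2: rank ker ∂_2 − rank ∂_3 = (8 − 7) − 0 = 1, and there is no ∂_3, so H_2 ≅ Z.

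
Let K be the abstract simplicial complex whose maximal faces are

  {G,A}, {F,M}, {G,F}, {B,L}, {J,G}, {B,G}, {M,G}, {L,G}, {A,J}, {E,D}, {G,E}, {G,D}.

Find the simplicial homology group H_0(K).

Take the total order A < B < D < E < F < G < J < L < M on the vertex set. Then K (dimension 1) consists of the simplices:

  0-simplices (9): A, B, D, E, F, G, J, L, M
  1-simplices (12): AG, AJ, BG, BL, DE, DG, EG, FG, FM, GJ, GL, GM

giving chain groups C_0 ≅ Z^9, C_1 ≅ Z^12.

The boundary map ∂_1: C_1 → C_0 maps an edge to its endpoints' difference, ∂[p,q] = q − p. For instance
  ∂BG = G − B.
The 9×12 boundary matrix has rank 8 and Smith normal form diag(1,1,1,1,1,1,1,1).

Computing H_k = (kernel of ∂_k) / (image of ∂_{k+1}):

  H_0: rank C_0 − rank ∂_1 = 9 − 8 = 1, and the invariant factors of ∂_1 are all 1, so H_0 = Z.

H_0 ≅ Z.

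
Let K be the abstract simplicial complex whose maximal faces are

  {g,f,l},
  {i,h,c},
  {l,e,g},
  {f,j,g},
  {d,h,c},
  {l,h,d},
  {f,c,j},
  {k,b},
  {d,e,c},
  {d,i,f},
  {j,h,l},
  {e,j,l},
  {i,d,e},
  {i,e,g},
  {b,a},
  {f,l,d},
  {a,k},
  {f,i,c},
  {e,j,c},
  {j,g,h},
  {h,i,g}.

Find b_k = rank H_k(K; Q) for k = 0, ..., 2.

Fix the vertex order a < b < c < d < e < f < g < h < i < j < k < l and write every simplex with vertices in increasing order. Then dim K = 2 and the simplices of K are:

  0-simplices (12): a, b, c, d, e, f, g, h, i, j, k, l
  1-simplices (30): ab, ak, bk, cd, ce, cf, ch, ci, cj, de, df, dh, di, dl, eg, ei, ej, el, fg, fi, fj, fl, gh, gi, gj, gl, hi, hj, hl, jl
  2-simplices (18): cde, cdh, cej, cfi, cfj, chi, dei, dfi, dfl, dhl, egi, egl, ejl, fgj, fgl, ghi, ghj, hjl

Hence C_0 ≅ Z^12, C_1 ≅ Z^30, C_2 ≅ Z^18.

The boundary map ∂_1: C_1 → C_0 maps an edge to its endpoints' difference, ∂[p,q] = q − p. For instance
  ∂di = i − d.
The resulting 12×30 matrix has rank 10, and its Smith normal form has invariant factors (1,1,1,1,1,1,1,1,1,1).

Boundary ∂_2: C_2 → C_1 sends each 2-simplex [p,q,r] to [q,r] − [p,r] + [p,q]. For instance
  ∂egl = gl − el + eg,
  ∂fgj = gj − fj + fg.
As a 30×18 matrix over Z this has rank 18, with invariant factors (1,1,1,1,1,1,1,1,1,1,1,1,1,1,1,1,1,2).

Computing H_k = (kernel of ∂_k) / (image of ∂_{k+1}):

  H_0: rank C_0 − rank ∂_1 = 12 − 10 = 2, and the invariant factors of ∂_1 are all 1, so H_0 = Z^2.
  H_1: rank ker ∂_1 − rank ∂_2 = (30 − 10) − 18 = 2, and ∂_2 has invariant factor 2 > 1, so H_1 = Z^2 ⊕ Z/2.
  H_2: rank ker ∂_2 − rank ∂_3 = (18 − 18) − 0 = 0, and there is no ∂_3, so H_2 = 0.

Hence the Betti numbers are b_0 = 2, b_1 = 2, b_2 = 0.

b_0 = 2, b_1 = 2, b_2 = 0.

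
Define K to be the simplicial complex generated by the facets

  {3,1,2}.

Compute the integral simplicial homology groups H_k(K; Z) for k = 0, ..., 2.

We work with the vertex ordering 1 < 2 < 3. The simplices of K, each written with vertices in increasing order, are:

  0-simplices (3): [1], [2], [3]
  1-simplices (3): [1,2], [1,3], [2,3]
  2-simplices (1): [1,2,3]

giving chain groups C_0 ≅ Z^3, C_1 ≅ Z^3, C_2 ≅ Z^1.

The boundary map ∂_1: C_1 → C_0 is given by ∂[p,q] = [q] − [p]. For instance
  ∂[1,3] = [3] − [1].
The 3×3 boundary matrix has rank 2 and Smith normal form diag(1,1).

∂_2: C_2 → C_1 acts by ∂[p,q,r] = [q,r] − [p,r] + [p,q]. For instance
  ∂[1,2,3] = [2,3] − [1,3] + [1,2].
The 3×1 boundary matrix has rank 1 and Smith normal form diag(1).

Now H_k = ker ∂_k / im ∂_{k+1}, so:

  H_0: rank C_0 − rank ∂_1 = 3 − 2 = 1, and the invariant factors of ∂_1 are all 1, so H_0 ≅ Z.
  H_1: rank ker ∂_1 − rank ∂_2 = (3 − 2) − 1 = 0, and the invariant factors of ∂_2 are all 1, so H_1 ≅ 0.
  H_2: rank ker ∂_2 − rank ∂_3 = (1 − 1) − 0 = 0, and there is no ∂_3, so H_2 ≅ 0.

H_0 = Z,  H_1 = 0,  H_2 = 0.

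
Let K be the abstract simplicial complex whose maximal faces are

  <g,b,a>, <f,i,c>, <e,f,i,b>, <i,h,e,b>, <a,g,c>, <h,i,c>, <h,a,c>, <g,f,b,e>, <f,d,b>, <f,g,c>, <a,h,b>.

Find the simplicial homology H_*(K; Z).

H_0 = Z,  H_1 = 0,  H_2 = Z,  H_3 = 0.

We work with the vertex ordering a < b < c < d < e < f < g < h < i. The simplices of K, each written with vertices in increasing order, are:

  0-simplices (9): a, b, c, d, e, f, g, h, i
  1-simplices (22): ab, ac, ag, ah, bd, be, bf, bg, bh, bi, cf, cg, ch, ci, df, ef, eg, eh, ei, fg, fi, hi
  2-simplices (18): abg, abh, acg, ach, bdf, bef, beg, beh, bei, bfg, bfi, bhi, cfg, cfi, chi, efg, efi, ehi
  3-simplices (3): befg, befi, behi

so the chain groups are C_0 ≅ Z^9, C_1 ≅ Z^22, C_2 ≅ Z^18, C_3 ≅ Z^3.

The boundary map ∂_1: C_1 → C_0 is given by ∂[p,q] = [q] − [p]. For instance
  ∂ag = g − a.
The resulting 9×22 matrix has rank 8, and its Smith normal form has invariant factors (1,1,1,1,1,1,1,1).

Boundary ∂_2: C_2 → C_1 sends each 2-simplex [p,q,r] to [q,r] − [p,r] + [p,q]. For instance
  ∂chi = hi − ci + ch,
  ∂acg = cg − ag + ac.
The 22×18 boundary matrix has rank 14 and Smith normal form diag(1,1,1,1,1,1,1,1,1,1,1,1,1,1).

Boundary ∂_3: C_3 → C_2 sends each 3-simplex σ to the alternating sum Σ_i (−1)^i (σ with its i-th vertex removed). For instance
  ∂befi = efi − bfi + bei − bef,
  ∂behi = ehi − bhi + bei − beh.
The 18×3 boundary matrix has rank 3 and Smith normal form diag(1,1,1).

Reading off H_k = ker ∂_k / im ∂_{k+1}:

  H_0: rank C_0 − rank ∂_1 = 9 − 8 = 1, and the invariant factors of ∂_1 are all 1, so H_0 ≅ Z.
  H_1: rank ker ∂_1 − rank ∂_2 = (22 − 8) − 14 = 0, and the invariant factors of ∂_2 are all 1, so H_1 ≅ 0.
  H_2: rank ker ∂_2 − rank ∂_3 = (18 − 14) − 3 = 1, and the invariant factors of ∂_3 are all 1, so H_2 ≅ Z.
  H_3: rank ker ∂_3 − rank ∂_4 = (3 − 3) − 0 = 0, and there is no ∂_4, so H_3 ≅ 0.

As a check, the Euler characteristic is 9 − 22 + 18 − 3 = 2, which agrees with 1 − 0 + 1 − 0 = 2.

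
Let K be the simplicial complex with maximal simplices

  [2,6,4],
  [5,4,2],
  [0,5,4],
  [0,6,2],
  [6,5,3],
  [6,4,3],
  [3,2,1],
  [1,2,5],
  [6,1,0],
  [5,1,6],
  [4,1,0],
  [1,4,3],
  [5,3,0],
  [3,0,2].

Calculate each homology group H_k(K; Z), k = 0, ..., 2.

We work with the vertex ordering 0 < 1 < 2 < 3 < 4 < 5 < 6. The simplices of K, each written with vertices in increasing order, are:

  0-simplices (7): [0], [1], [2], [3], [4], [5], [6]
  1-simplices (21): [0,1], [0,2], [0,3], [0,4], [0,5], [0,6], [1,2], [1,3], [1,4], [1,5], [1,6], [2,3], [2,4], [2,5], [2,6], [3,4], [3,5], [3,6], [4,5], [4,6], [5,6]
  2-simplices (14): [0,1,4], [0,1,6], [0,2,3], [0,2,6], [0,3,5], [0,4,5], [1,2,3], [1,2,5], [1,3,4], [1,5,6], [2,4,5], [2,4,6], [3,4,6], [3,5,6]

Hence C_0 ≅ Z^7, C_1 ≅ Z^21, C_2 ≅ Z^14.

∂_1: C_1 → C_0 maps an edge to its endpoints' difference, ∂[p,q] = q − p.
This gives a 7×21 integer matrix of rank 6; reducing to Smith normal form yields diagonal entries (1,1,1,1,1,1).

Boundary ∂_2: C_2 → C_1 maps a triangle to the signed sum of its edges. For instance
  ∂[0,2,3] = [2,3] − [0,3] + [0,2],
  ∂[3,4,6] = [4,6] − [3,6] + [3,4].
The resulting 21×14 matrix has rank 13, and its Smith normal form has invariant factors (1,1,1,1,1,1,1,1,1,1,1,1,1).

Reading off H_k = ker ∂_k / im ∂_{k+1}:

  H_0: rank C_0 − rank ∂_1 = 7 − 6 = 1, and the invariant factors of ∂_1 are all 1, so H_0 = Z.
  H_1: rank ker ∂_1 − rank ∂_2 = (21 − 6) − 13 = 2, and the invariant factors of ∂_2 are all 1, so H_1 = Z^2.
  H_2: rank ker ∂_2 − rank ∂_3 = (14 − 13) − 0 = 1, and there is no ∂_3, so H_2 = Z.

H_0 ≅ Z,  H_1 ≅ Z^2,  H_2 ≅ Z.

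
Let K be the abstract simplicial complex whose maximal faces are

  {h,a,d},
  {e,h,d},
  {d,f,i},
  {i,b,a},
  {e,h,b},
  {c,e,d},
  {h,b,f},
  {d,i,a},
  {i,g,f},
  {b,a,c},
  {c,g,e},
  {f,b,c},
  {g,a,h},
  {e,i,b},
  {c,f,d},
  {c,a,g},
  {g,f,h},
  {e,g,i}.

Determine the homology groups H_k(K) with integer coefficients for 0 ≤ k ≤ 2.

K has 9 vertices, 27 edges, 18 triangles.
rank ∂_0 = 0, rank ∂_1 = 8 ⇒ b_0 = 9 − 0 − 8 = 1; all invariant factors of ∂_1 are 1 so no torsion. So H_0 = Z.
rank ∂_1 = 8, rank ∂_2 = 17 ⇒ b_1 = 27 − 8 − 17 = 2; all invariant factors of ∂_2 are 1 so no torsion. So H_1 = Z^2.
rank ∂_2 = 17, rank ∂_3 = 0 ⇒ b_2 = 18 − 17 − 0 = 1. So H_2 = Z.

H_0 ≅ Z,  H_1 ≅ Z^2,  H_2 ≅ Z.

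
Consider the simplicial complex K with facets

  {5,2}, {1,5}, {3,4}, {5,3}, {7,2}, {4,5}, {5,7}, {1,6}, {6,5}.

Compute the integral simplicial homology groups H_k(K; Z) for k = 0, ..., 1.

Order the vertices as 1 < 2 < 3 < 4 < 5 < 6 < 7. Listing each simplex with vertices in this order, K has dimension 1 with simplices:

  0-simplices (7): [1], [2], [3], [4], [5], [6], [7]
  1-simplices (9): [1,5], [1,6], [2,5], [2,7], [3,4], [3,5], [4,5], [5,6], [5,7]

giving chain groups C_0 ≅ Z^7, C_1 ≅ Z^9.

The boundary map ∂_1: C_1 → C_0 maps an edge to its endpoints' difference, ∂[p,q] = q − p. For instance
  ∂[1,5] = [5] − [1].
The resulting 7×9 matrix has rank 6, and its Smith normal form has invariant factors (1,1,1,1,1,1).

Now H_k = ker ∂_k / im ∂_{k+1}, so:

  H_0: rank C_0 − rank ∂_1 = 7 − 6 = 1, and the invariant factors of ∂_1 are all 1, so H_0 ≅ Z.
  H_1: rank ker ∂_1 − rank ∂_2 = (9 − 6) − 0 = 3, and there is no ∂_2, so H_1 ≅ Z^3.

H_0 ≅ Z,  H_1 ≅ Z^3.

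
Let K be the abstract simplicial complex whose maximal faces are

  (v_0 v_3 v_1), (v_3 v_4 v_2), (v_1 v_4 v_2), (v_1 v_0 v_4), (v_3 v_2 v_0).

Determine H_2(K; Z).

K has 5 vertices, 10 edges, 5 triangles.
rank ∂_2 = 5, rank ∂_3 = 0 ⇒ b_2 = 5 − 5 − 0 = 0. So H_2 = 0.

H_2 = 0.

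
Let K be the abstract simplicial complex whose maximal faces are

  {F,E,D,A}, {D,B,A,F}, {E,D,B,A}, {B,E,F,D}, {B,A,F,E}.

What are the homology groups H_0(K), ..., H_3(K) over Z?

H_0 = Z,  H_1 = 0,  H_2 = 0,  H_3 = Z.

K has 5 vertices, 10 edges, 10 triangles, 5 3-simplices.
rank ∂_0 = 0, rank ∂_1 = 4 ⇒ b_0 = 5 − 0 − 4 = 1; all invariant factors of ∂_1 are 1 so no torsion. So H_0 = Z.
rank ∂_1 = 4, rank ∂_2 = 6 ⇒ b_1 = 10 − 4 − 6 = 0; all invariant factors of ∂_2 are 1 so no torsion. So H_1 = 0.
rank ∂_2 = 6, rank ∂_3 = 4 ⇒ b_2 = 10 − 6 − 4 = 0; all invariant factors of ∂_3 are 1 so no torsion. So H_2 = 0.
rank ∂_3 = 4, rank ∂_4 = 0 ⇒ b_3 = 5 − 4 − 0 = 1. So H_3 = Z.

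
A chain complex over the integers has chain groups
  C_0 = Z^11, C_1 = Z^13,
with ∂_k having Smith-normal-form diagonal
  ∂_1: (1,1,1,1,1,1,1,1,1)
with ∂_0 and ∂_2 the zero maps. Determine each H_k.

H_0 = Z^2,  H_1 = Z^4.

H_0: b_0 = 11 − 0 − 9 = 2; torsion from ∂_1 factors > 1: none. So H_0 = Z^2.
H_1: b_1 = 13 − 9 − 0 = 4; torsion from ∂_2 factors > 1: none. So H_1 = Z^4.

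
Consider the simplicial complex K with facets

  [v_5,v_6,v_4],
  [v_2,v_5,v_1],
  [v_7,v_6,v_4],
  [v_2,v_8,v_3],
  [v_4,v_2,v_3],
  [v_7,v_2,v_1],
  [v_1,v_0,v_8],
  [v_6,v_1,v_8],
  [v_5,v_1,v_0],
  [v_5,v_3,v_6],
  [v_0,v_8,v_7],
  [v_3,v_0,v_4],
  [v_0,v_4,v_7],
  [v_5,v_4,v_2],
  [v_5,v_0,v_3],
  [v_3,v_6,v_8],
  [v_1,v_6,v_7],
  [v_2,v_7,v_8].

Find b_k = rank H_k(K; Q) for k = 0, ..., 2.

b_0 = 1, b_1 = 1, b_2 = 0.

Fix the vertex order v_0 < v_1 < v_2 < v_3 < v_4 < v_5 < v_6 < v_7 < v_8 and write every simplex with vertices in increasing order. Then dim K = 2 and the simplices of K are:

  0-simplices (9): [v_0], [v_1], [v_2], [v_3], [v_4], [v_5], [v_6], [v_7], [v_8]
  1-simplices (27): (27 of them)
  2-simplices (18): (18 of them)

so the chain groups are C_0 ≅ Z^9, C_1 ≅ Z^27, C_2 ≅ Z^18.

Boundary ∂_1: C_1 → C_0 maps an edge to its endpoints' difference, ∂[p,q] = q − p.
The 9×27 boundary matrix has rank 8 and Smith normal form diag(1,1,1,1,1,1,1,1).

Boundary ∂_2: C_2 → C_1 acts by ∂[p,q,r] = [q,r] − [p,r] + [p,q]. For instance
  ∂[v_1,v_6,v_8] = [v_6,v_8] − [v_1,v_8] + [v_1,v_6],
  ∂[v_2,v_3,v_8] = [v_3,v_8] − [v_2,v_8] + [v_2,v_3].
The resulting 27×18 matrix has rank 18, and its Smith normal form has invariant factors (1,1,1,1,1,1,1,1,1,1,1,1,1,1,1,1,1,2).

Now H_k = ker ∂_k / im ∂_{k+1}, so:

  H_0: rank C_0 − rank ∂_1 = 9 − 8 = 1, and the invariant factors of ∂_1 are all 1, so H_0 = Z.
  H_1: rank ker ∂_1 − rank ∂_2 = (27 − 8) − 18 = 1, and ∂_2 has invariant factor 2 > 1, so H_1 = Z ⊕ Z/2.
  H_2: rank ker ∂_2 − rank ∂_3 = (18 − 18) − 0 = 0, and there is no ∂_3, so H_2 = 0.

As a check, the Euler characteristic is 9 − 27 + 18 = 0, which agrees with 1 − 1 + 0 = 0.

Hence the Betti numbers are b_0 = 1, b_1 = 1, b_2 = 0.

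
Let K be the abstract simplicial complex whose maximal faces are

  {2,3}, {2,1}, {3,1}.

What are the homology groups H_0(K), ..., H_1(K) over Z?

H_0 = Z,  H_1 = Z.

Order the vertices as 1 < 2 < 3. Listing each simplex with vertices in this order, K has dimension 1 with simplices:

  0-simplices (3): [1], [2], [3]
  1-simplices (3): [1,2], [1,3], [2,3]

so the chain groups are C_0 ≅ Z^3, C_1 ≅ Z^3.

Boundary ∂_1: C_1 → C_0 is given by ∂[p,q] = [q] − [p].
The 3×3 boundary matrix has rank 2 and Smith normal form diag(1,1).

From H_k ≅ ker(∂_k) / im(∂_{k+1}) we obtain:

  H_0: rank C_0 − rank ∂_1 = 3 − 2 = 1, and the invariant factors of ∂_1 are all 1, so H_0 ≅ Z.
  H_1: rank ker ∂_1 − rank ∂_2 = (3 − 2) − 0 = 1, and there is no ∂_2, so H_1 ≅ Z.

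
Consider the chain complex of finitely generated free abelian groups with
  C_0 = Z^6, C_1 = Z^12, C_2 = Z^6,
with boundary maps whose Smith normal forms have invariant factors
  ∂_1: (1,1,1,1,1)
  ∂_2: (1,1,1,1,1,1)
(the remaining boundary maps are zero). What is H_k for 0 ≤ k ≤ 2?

H_0 = Z,  H_1 = Z,  H_2 = 0.

H_0: b_0 = 6 − 0 − 5 = 1; torsion from ∂_1 factors > 1: none. So H_0 = Z.
H_1: b_1 = 12 − 5 − 6 = 1; torsion from ∂_2 factors > 1: none. So H_1 = Z.
H_2: b_2 = 6 − 6 − 0 = 0; torsion from ∂_3 factors > 1: none. So H_2 = 0.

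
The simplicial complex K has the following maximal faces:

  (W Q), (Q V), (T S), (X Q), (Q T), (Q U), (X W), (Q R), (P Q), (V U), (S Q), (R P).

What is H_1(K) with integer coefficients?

H_1 ≅ Z^4.

We work with the vertex ordering P < Q < R < S < T < U < V < W < X. The simplices of K, each written with vertices in increasing order, are:

  0-simplices (9): P, Q, R, S, T, U, V, W, X
  1-simplices (12): PQ, PR, QR, QS, QT, QU, QV, QW, QX, ST, UV, WX

giving chain groups C_0 ≅ Z^9, C_1 ≅ Z^12.

Boundary ∂_1: C_1 → C_0 sends each edge [p,q] (with p < q) to q − p. For instance
  ∂QT = T − Q.
The 9×12 boundary matrix has rank 8 and Smith normal form diag(1,1,1,1,1,1,1,1).

From H_k ≅ ker(∂_k) / im(∂_{k+1}) we obtain:

  H_1: rank ker ∂_1 − rank ∂_2 = (12 − 8) − 0 = 4, and there is no ∂_2, so H_1 ≅ Z^4.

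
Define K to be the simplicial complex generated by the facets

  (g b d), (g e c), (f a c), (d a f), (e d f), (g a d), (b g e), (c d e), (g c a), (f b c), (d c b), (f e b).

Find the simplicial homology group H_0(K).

H_0 ≅ Z.

K has 7 vertices, 18 edges, 12 triangles.
rank ∂_0 = 0, rank ∂_1 = 6 ⇒ b_0 = 7 − 0 − 6 = 1; all invariant factors of ∂_1 are 1 so no torsion. So H_0 ≅ Z.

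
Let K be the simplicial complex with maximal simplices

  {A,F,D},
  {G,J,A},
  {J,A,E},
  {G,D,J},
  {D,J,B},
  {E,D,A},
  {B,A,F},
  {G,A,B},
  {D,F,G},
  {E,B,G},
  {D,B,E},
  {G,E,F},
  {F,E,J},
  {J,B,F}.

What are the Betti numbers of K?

K has 7 vertices, 21 edges, 14 triangles.
rank ∂_0 = 0, rank ∂_1 = 6 ⇒ b_0 = 7 − 0 − 6 = 1; all invariant factors of ∂_1 are 1 so no torsion. So H_0 = Z.
rank ∂_1 = 6, rank ∂_2 = 13 ⇒ b_1 = 21 − 6 − 13 = 2; all invariant factors of ∂_2 are 1 so no torsion. So H_1 = Z^2.
rank ∂_2 = 13, rank ∂_3 = 0 ⇒ b_2 = 14 − 13 − 0 = 1. So H_2 = Z.

b_0 = 1, b_1 = 2, b_2 = 1.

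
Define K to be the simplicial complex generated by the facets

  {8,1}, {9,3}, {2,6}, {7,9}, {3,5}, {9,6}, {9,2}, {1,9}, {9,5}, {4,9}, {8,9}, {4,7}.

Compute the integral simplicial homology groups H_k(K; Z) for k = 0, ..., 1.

Take the total order 1 < 2 < 3 < 4 < 5 < 6 < 7 < 8 < 9 on the vertex set. Then K (dimension 1) consists of the simplices:

  0-simplices (9): [1], [2], [3], [4], [5], [6], [7], [8], [9]
  1-simplices (12): [1,8], [1,9], [2,6], [2,9], [3,5], [3,9], [4,7], [4,9], [5,9], [6,9], [7,9], [8,9]

Hence C_0 ≅ Z^9, C_1 ≅ Z^12.

∂_1: C_1 → C_0 maps an edge to its endpoints' difference, ∂[p,q] = q − p.
The resulting 9×12 matrix has rank 8, and its Smith normal form has invariant factors (1,1,1,1,1,1,1,1).

Reading off H_k = ker ∂_k / im ∂_{k+1}:

  H_0: rank C_0 − rank ∂_1 = 9 − 8 = 1, and the invariant factors of ∂_1 are all 1, so H_0 = Z.
  H_1: rank ker ∂_1 − rank ∂_2 = (12 − 8) − 0 = 4, and there is no ∂_2, so H_1 = Z^4.

(K is a triangulation of a wedge of 4 circles.)

H_0 ≅ Z,  H_1 ≅ Z^4.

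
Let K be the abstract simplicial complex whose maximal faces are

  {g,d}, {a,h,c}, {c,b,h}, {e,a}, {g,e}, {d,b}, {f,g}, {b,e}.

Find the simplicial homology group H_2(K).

We work with the vertex ordering a < b < c < d < e < f < g < h. The simplices of K, each written with vertices in increasing order, are:

  0-simplices (8): a, b, c, d, e, f, g, h
  1-simplices (11): ac, ae, ah, bc, bd, be, bh, ch, dg, eg, fg
  2-simplices (2): ach, bch

Hence C_0 ≅ Z^8, C_1 ≅ Z^11, C_2 ≅ Z^2.

∂_1: C_1 → C_0 maps an edge to its endpoints' difference, ∂[p,q] = q − p.
The resulting 8×11 matrix has rank 7, and its Smith normal form has invariant factors (1,1,1,1,1,1,1).

The boundary map ∂_2: C_2 → C_1 acts by ∂[p,q,r] = [q,r] − [p,r] + [p,q]. For instance
  ∂bch = ch − bh + bc,
  ∂ach = ch − ah + ac.
This gives a 11×2 integer matrix of rank 2; reducing to Smith normal form yields diagonal entries (1,1).

Computing H_k = (kernel of ∂_k) / (image of ∂_{k+1}):

  H_2: rank ker ∂_2 − rank ∂_3 = (2 − 2) − 0 = 0, and there is no ∂_3, so H_2 ≅ 0.

H_2 = 0.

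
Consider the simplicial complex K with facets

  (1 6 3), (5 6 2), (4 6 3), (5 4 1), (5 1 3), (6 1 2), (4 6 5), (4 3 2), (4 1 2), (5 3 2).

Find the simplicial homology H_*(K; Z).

H_0 ≅ Z,  H_1 ≅ Z/2,  H_2 = 0.

Order the vertices as 1 < 2 < 3 < 4 < 5 < 6. Listing each simplex with vertices in this order, K has dimension 2 with simplices:

  0-simplices (6): [1], [2], [3], [4], [5], [6]
  1-simplices (15): [1,2], [1,3], [1,4], [1,5], [1,6], [2,3], [2,4], [2,5], [2,6], [3,4], [3,5], [3,6], [4,5], [4,6], [5,6]
  2-simplices (10): [1,2,4], [1,2,6], [1,3,5], [1,3,6], [1,4,5], [2,3,4], [2,3,5], [2,5,6], [3,4,6], [4,5,6]

Hence C_0 ≅ Z^6, C_1 ≅ Z^15, C_2 ≅ Z^10.

Boundary ∂_1: C_1 → C_0 sends each edge [p,q] (with p < q) to q − p.
The 6×15 boundary matrix has rank 5 and Smith normal form diag(1,1,1,1,1).

∂_2: C_2 → C_1 sends each 2-simplex [p,q,r] to [q,r] − [p,r] + [p,q]. For instance
  ∂[1,2,4] = [2,4] − [1,4] + [1,2],
  ∂[2,5,6] = [5,6] − [2,6] + [2,5].
The 15×10 boundary matrix has rank 10 and Smith normal form diag(1,1,1,1,1,1,1,1,1,2).

Now H_k = ker ∂_k / im ∂_{k+1}, so:

  H_0: rank C_0 − rank ∂_1 = 6 − 5 = 1, and the invariant factors of ∂_1 are all 1, so H_0 ≅ Z.
  H_1: rank ker ∂_1 − rank ∂_2 = (15 − 5) − 10 = 0, and ∂_2 has invariant factor 2 > 1, so H_1 ≅ Z/2.
  H_2: rank ker ∂_2 − rank ∂_3 = (10 − 10) − 0 = 0, and there is no ∂_3, so H_2 ≅ 0.

As a check, the Euler characteristic is 6 − 15 + 10 = 1, which agrees with 1 − 0 + 0 = 1.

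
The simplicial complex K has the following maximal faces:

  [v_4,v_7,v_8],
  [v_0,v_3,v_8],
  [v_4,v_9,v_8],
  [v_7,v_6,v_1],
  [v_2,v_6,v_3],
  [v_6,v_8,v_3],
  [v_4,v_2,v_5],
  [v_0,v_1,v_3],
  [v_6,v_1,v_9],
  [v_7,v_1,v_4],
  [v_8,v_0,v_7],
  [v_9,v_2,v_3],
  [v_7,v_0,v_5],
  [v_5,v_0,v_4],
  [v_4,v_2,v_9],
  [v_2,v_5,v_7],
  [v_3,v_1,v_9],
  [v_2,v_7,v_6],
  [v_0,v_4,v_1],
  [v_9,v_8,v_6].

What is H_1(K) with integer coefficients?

H_1 = Z ⊕ Z/2.

We work with the vertex ordering v_0 < v_1 < v_2 < v_3 < v_4 < v_5 < v_6 < v_7 < v_8 < v_9. The simplices of K, each written with vertices in increasing order, are:

  0-simplices (10): [v_0], [v_1], [v_2], [v_3], [v_4], [v_5], [v_6], [v_7], [v_8], [v_9]
  1-simplices (30): (30 of them)
  2-simplices (20): (20 of them)

Hence C_0 ≅ Z^10, C_1 ≅ Z^30, C_2 ≅ Z^20.

The boundary map ∂_1: C_1 → C_0 is given by ∂[p,q] = [q] − [p]. For instance
  ∂[v_4,v_5] = [v_5] − [v_4].
This gives a 10×30 integer matrix of rank 9; reducing to Smith normal form yields diagonal entries (1,1,1,1,1,1,1,1,1).

∂_2: C_2 → C_1 acts by ∂[p,q,r] = [q,r] − [p,r] + [p,q]. For instance
  ∂[v_1,v_4,v_7] = [v_4,v_7] − [v_1,v_7] + [v_1,v_4],
  ∂[v_0,v_1,v_3] = [v_1,v_3] − [v_0,v_3] + [v_0,v_1].
As a 30×20 matrix over Z this has rank 20, with invariant factors (1,1,1,1,1,1,1,1,1,1,1,1,1,1,1,1,1,1,1,2).

Reading off H_k = ker ∂_k / im ∂_{k+1}:

  H_1: rank ker ∂_1 − rank ∂_2 = (30 − 9) − 20 = 1, and ∂_2 has invariant factor 2 > 1, so H_1 ≅ Z ⊕ Z/2.

(K is a triangulation of the Klein bottle.)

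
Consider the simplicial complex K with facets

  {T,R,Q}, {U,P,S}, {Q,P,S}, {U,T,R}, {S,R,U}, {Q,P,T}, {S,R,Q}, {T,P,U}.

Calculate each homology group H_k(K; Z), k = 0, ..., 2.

Fix the vertex order P < Q < R < S < T < U and write every simplex with vertices in increasing order. Then dim K = 2 and the simplices of K are:

  0-simplices (6): P, Q, R, S, T, U
  1-simplices (12): PQ, PS, PT, PU, QR, QS, QT, RS, RT, RU, SU, TU
  2-simplices (8): PQS, PQT, PSU, PTU, QRS, QRT, RSU, RTU

Hence C_0 ≅ Z^6, C_1 ≅ Z^12, C_2 ≅ Z^8.

Boundary ∂_1: C_1 → C_0 sends each edge [p,q] (with p < q) to q − p. For instance
  ∂QS = S − Q.
This gives a 6×12 integer matrix of rank 5; reducing to Smith normal form yields diagonal entries (1,1,1,1,1).

Boundary ∂_2: C_2 → C_1 acts by ∂[p,q,r] = [q,r] − [p,r] + [p,q]. For instance
  ∂PTU = TU − PU + PT,
  ∂PSU = SU − PU + PS.
The resulting 12×8 matrix has rank 7, and its Smith normal form has invariant factors (1,1,1,1,1,1,1).

Reading off H_k = ker ∂_k / im ∂_{k+1}:

  H_0: rank C_0 − rank ∂_1 = 6 − 5 = 1, and the invariant factors of ∂_1 are all 1, so H_0 = Z.
  H_1: rank ker ∂_1 − rank ∂_2 = (12 − 5) − 7 = 0, and the invariant factors of ∂_2 are all 1, so H_1 = 0.
  H_2: rank ker ∂_2 − rank ∂_3 = (8 − 7) − 0 = 1, and there is no ∂_3, so H_2 = Z.

(K is a triangulation of the 2-sphere S^2.)

H_0 = Z,  H_1 = 0,  H_2 = Z.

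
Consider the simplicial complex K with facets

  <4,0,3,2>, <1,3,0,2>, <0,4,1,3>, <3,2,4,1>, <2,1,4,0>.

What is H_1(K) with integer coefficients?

H_1 = 0.

K has 5 vertices, 10 edges, 10 triangles, 5 3-simplices.
rank ∂_1 = 4, rank ∂_2 = 6 ⇒ b_1 = 10 − 4 − 6 = 0; all invariant factors of ∂_2 are 1 so no torsion. So H_1 ≅ 0.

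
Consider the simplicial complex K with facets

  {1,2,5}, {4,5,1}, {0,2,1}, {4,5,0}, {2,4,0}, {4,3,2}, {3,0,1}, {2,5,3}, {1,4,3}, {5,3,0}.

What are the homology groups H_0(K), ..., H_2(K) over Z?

Fix the vertex order 0 < 1 < 2 < 3 < 4 < 5 and write every simplex with vertices in increasing order. Then dim K = 2 and the simplices of K are:

  0-simplices (6): [0], [1], [2], [3], [4], [5]
  1-simplices (15): [0,1], [0,2], [0,3], [0,4], [0,5], [1,2], [1,3], [1,4], [1,5], [2,3], [2,4], [2,5], [3,4], [3,5], [4,5]
  2-simplices (10): [0,1,2], [0,1,3], [0,2,4], [0,3,5], [0,4,5], [1,2,5], [1,3,4], [1,4,5], [2,3,4], [2,3,5]

so the chain groups are C_0 ≅ Z^6, C_1 ≅ Z^15, C_2 ≅ Z^10.

∂_1: C_1 → C_0 sends each edge [p,q] (with p < q) to q − p. For instance
  ∂[0,2] = [2] − [0].
The resulting 6×15 matrix has rank 5, and its Smith normal form has invariant factors (1,1,1,1,1).

Boundary ∂_2: C_2 → C_1 acts by ∂[p,q,r] = [q,r] − [p,r] + [p,q]. For instance
  ∂[0,1,3] = [1,3] − [0,3] + [0,1],
  ∂[0,2,4] = [2,4] − [0,4] + [0,2].
As a 15×10 matrix over Z this has rank 10, with invariant factors (1,1,1,1,1,1,1,1,1,2).

Now H_k = ker ∂_k / im ∂_{k+1}, so:

  H_0: rank C_0 − rank ∂_1 = 6 − 5 = 1, and the invariant factors of ∂_1 are all 1, so H_0 ≅ Z.
  H_1: rank ker ∂_1 − rank ∂_2 = (15 − 5) − 10 = 0, and ∂_2 has invariant factor 2 > 1, so H_1 ≅ Z/2.
  H_2: rank ker ∂_2 − rank ∂_3 = (10 − 10) − 0 = 0, and there is no ∂_3, so H_2 ≅ 0.

As a check, the Euler characteristic is 6 − 15 + 10 = 1, which agrees with 1 − 0 + 0 = 1.
(K is a triangulation of the real projective plane RP^2.)

H_0 ≅ Z,  H_1 ≅ Z/2,  H_2 = 0.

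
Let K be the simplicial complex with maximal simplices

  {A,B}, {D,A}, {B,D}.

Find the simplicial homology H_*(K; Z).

Fix the vertex order A < B < D and write every simplex with vertices in increasing order. Then dim K = 1 and the simplices of K are:

  0-simplices (3): A, B, D
  1-simplices (3): AB, AD, BD

so the chain groups are C_0 ≅ Z^3, C_1 ≅ Z^3.

The boundary map ∂_1: C_1 → C_0 is given by ∂[p,q] = [q] − [p]. For instance
  ∂AD = D − A.
As a 3×3 matrix over Z this has rank 2, with invariant factors (1,1).

From H_k ≅ ker(∂_k) / im(∂_{k+1}) we obtain:

  H_0: rank C_0 − rank ∂_1 = 3 − 2 = 1, and the invariant factors of ∂_1 are all 1, so H_0 ≅ Z.
  H_1: rank ker ∂_1 − rank ∂_2 = (3 − 2) − 0 = 1, and there is no ∂_2, so H_1 ≅ Z.

H_0 ≅ Z,  H_1 ≅ Z.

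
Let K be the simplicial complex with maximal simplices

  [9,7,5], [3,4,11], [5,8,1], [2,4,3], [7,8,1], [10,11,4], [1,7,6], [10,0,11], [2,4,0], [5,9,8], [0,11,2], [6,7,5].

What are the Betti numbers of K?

K has 12 vertices, 24 edges, 12 triangles.
rank ∂_0 = 0, rank ∂_1 = 10 ⇒ b_0 = 12 − 0 − 10 = 2; all invariant factors of ∂_1 are 1 so no torsion. So H_0 ≅ Z^2.
rank ∂_1 = 10, rank ∂_2 = 12 ⇒ b_1 = 24 − 10 − 12 = 2; all invariant factors of ∂_2 are 1 so no torsion. So H_1 ≅ Z^2.
rank ∂_2 = 12, rank ∂_3 = 0 ⇒ b_2 = 12 − 12 − 0 = 0. So H_2 ≅ 0.

b_0 = 2, b_1 = 2, b_2 = 0.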